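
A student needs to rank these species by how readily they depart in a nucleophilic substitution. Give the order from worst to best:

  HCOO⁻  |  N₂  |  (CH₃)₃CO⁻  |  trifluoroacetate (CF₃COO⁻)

(CH₃)₃CO⁻ < HCOO⁻ < trifluoroacetate (CF₃COO⁻) < N₂

Rank by basicity of the departing species: weakest base leaves most easily.
N₂: no meaningful conjugate acid; N₂ departs as an exceptionally stable neutral molecule
trifluoroacetate (CF₃COO⁻): pKₐ(CF₃COOH) ≈ 0.2
HCOO⁻: pKₐ(HCOOH) ≈ 3.8
(CH₃)₃CO⁻: pKₐ(t-BuOH) ≈ 18
The question asks for worst first, so the sequence is read in increasing leaving-group ability.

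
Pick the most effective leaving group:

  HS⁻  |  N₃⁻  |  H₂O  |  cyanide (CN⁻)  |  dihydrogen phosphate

Leaving-group ability tracks the stability of the departed species; conjugate-acid pKₐ is the usual yardstick (lower pKₐ → better LG).
H₂O: pKₐ(H₃O⁺) ≈ -1.7
dihydrogen phosphate: pKₐ(H₃PO₄) ≈ 2.1
N₃⁻: pKₐ(HN₃) ≈ 4.7
HS⁻: pKₐ(H₂S) ≈ 7
cyanide (CN⁻): pKₐ(HCN) ≈ 9.2

H₂O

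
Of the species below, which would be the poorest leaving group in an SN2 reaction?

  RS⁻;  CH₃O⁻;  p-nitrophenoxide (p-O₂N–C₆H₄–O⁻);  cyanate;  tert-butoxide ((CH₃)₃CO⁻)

tert-butoxide ((CH₃)₃CO⁻)

The more stable X⁻ (or X) is on its own — i.e. the weaker a base it is — the better a leaving group it makes.
cyanate: pKₐ(HOCN) ≈ 3.5
p-nitrophenoxide (p-O₂N–C₆H₄–O⁻): pKₐ(p-nitrophenol) ≈ 7.2
RS⁻: pKₐ(RSH (a thiol)) ≈ 10.5
CH₃O⁻: pKₐ(CH₃OH) ≈ 15.5
tert-butoxide ((CH₃)₃CO⁻): pKₐ(t-BuOH) ≈ 18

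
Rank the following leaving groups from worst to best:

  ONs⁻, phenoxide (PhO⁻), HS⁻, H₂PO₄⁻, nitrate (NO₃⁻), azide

The more stable X⁻ (or X) is on its own — i.e. the weaker a base it is — the better a leaving group it makes.
ONs⁻: pKₐ(p-O₂NC₆H₄SO₃H) ≈ -3.5
nitrate (NO₃⁻): pKₐ(HNO₃) ≈ -1.3 — resonance-delocalised over three oxygens
H₂PO₄⁻: pKₐ(H₃PO₄) ≈ 2.1 — moderate base; biological leaving group after further activation
azide: pKₐ(HN₃) ≈ 4.7
HS⁻: pKₐ(H₂S) ≈ 7
phenoxide (PhO⁻): pKₐ(C₆H₅OH (phenol)) ≈ 10 — resonance into the ring helps, but still a poor LG
Listed from poorest to best leaving group as asked.

phenoxide (PhO⁻) < HS⁻ < azide < H₂PO₄⁻ < nitrate (NO₃⁻) < ONs⁻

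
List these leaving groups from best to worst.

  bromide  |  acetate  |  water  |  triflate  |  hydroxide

triflate > bromide > water > acetate > hydroxide

The more stable X⁻ (or X) is on its own — i.e. the weaker a base it is — the better a leaving group it makes.
triflate: pKₐ(CF₃SO₃H (triflic acid)) ≈ -14 — charge spread over three oxygens and a CF₃ group; the premier leaving group in synthesis
bromide: pKₐ(HBr) ≈ -9 — weak base; good leaving group
water: pKₐ(H₃O⁺) ≈ -1.7 — neutral; leaves from a protonated alcohol (R–OH₂⁺)
acetate: pKₐ(CH₃COOH) ≈ 4.8
hydroxide: pKₐ(H₂O) ≈ 15.7 — strong base; essentially never leaves without prior activation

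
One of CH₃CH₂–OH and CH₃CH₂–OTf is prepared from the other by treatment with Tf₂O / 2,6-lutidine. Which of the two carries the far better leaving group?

From CH₃CH₂–OH the departing group would be OH⁻ (pKₐ(H₂O) ≈ 15.7). Strong base; essentially never leaves without prior activation.
From CH₃CH₂–OTf the leaving group is OTf⁻ (pKₐ(CF₃SO₃H (triflic acid)) ≈ -14). Charge spread over three oxygens and a CF₃ group; the premier leaving group in synthesis.
Treatment with Tf₂O / 2,6-lutidine works by converting the hydroxyl into a triflate, making CH₃CH₂–OTf enormously more reactive.

CH₃CH₂–OTf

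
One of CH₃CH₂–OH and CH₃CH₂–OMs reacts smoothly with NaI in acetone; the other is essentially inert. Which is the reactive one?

CH₃CH₂–OMs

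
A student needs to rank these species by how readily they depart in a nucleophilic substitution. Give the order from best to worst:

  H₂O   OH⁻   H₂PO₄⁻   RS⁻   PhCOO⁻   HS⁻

A good leaving group is a weak base: the lower the pKₐ of its conjugate acid, the more readily it departs.
H₂O: pKₐ(H₃O⁺) ≈ -1.7 — neutral; leaves from a protonated alcohol (R–OH₂⁺)
H₂PO₄⁻: pKₐ(H₃PO₄) ≈ 2.1 — moderate base; biological leaving group after further activation
PhCOO⁻: pKₐ(C₆H₅COOH) ≈ 4.2 — aryl carboxylate
HS⁻: pKₐ(H₂S) ≈ 7 — larger and more polarisable than the oxygen analogue
RS⁻: pKₐ(RSH (a thiol)) ≈ 10.5
OH⁻: pKₐ(H₂O) ≈ 15.7

H₂O > H₂PO₄⁻ > PhCOO⁻ > HS⁻ > RS⁻ > OH⁻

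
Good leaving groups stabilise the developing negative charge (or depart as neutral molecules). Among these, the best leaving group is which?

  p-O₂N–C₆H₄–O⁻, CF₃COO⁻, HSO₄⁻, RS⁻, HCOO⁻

HSO₄⁻

Leaving-group ability tracks the stability of the departed species; conjugate-acid pKₐ is the usual yardstick (lower pKₐ → better LG).
HSO₄⁻: pKₐ(H₂SO₄) ≈ -3
CF₃COO⁻: pKₐ(CF₃COOH) ≈ 0.2
HCOO⁻: pKₐ(HCOOH) ≈ 3.8
p-O₂N–C₆H₄–O⁻: pKₐ(p-nitrophenol) ≈ 7.2
RS⁻: pKₐ(RSH (a thiol)) ≈ 10.5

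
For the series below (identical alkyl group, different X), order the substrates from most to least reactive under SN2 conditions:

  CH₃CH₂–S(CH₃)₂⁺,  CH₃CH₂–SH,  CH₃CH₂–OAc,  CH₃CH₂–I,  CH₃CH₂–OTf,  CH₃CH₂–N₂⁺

CH₃CH₂–N₂⁺ > CH₃CH₂–OTf > CH₃CH₂–I > CH₃CH₂–S(CH₃)₂⁺ > CH₃CH₂–OAc > CH₃CH₂–SH

The skeletons are identical, so relative rate is governed entirely by leaving-group ability.
The more stable X⁻ (or X) is on its own — i.e. the weaker a base it is — the better a leaving group it makes.
CH₃CH₂–N₂⁺ loses N₂: no meaningful conjugate acid; N₂ departs as an exceptionally stable neutral molecule
CH₃CH₂–OTf loses OTf⁻: pKₐ(CF₃SO₃H (triflic acid)) ≈ -14
CH₃CH₂–I loses I⁻: pKₐ(HI) ≈ -10
CH₃CH₂–S(CH₃)₂⁺ loses SR'₂: pKₐ(R'₂SH⁺) ≈ -7
CH₃CH₂–OAc loses AcO⁻: pKₐ(CH₃COOH) ≈ 4.8
CH₃CH₂–SH loses HS⁻: pKₐ(H₂S) ≈ 7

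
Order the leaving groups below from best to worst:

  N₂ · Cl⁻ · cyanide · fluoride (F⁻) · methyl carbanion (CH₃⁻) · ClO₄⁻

N₂ > ClO₄⁻ > Cl⁻ > fluoride (F⁻) > cyanide > methyl carbanion (CH₃⁻)

Leaving-group ability tracks the stability of the departed species; conjugate-acid pKₐ is the usual yardstick (lower pKₐ → better LG).
N₂: no meaningful conjugate acid; N₂ departs as an exceptionally stable neutral molecule
ClO₄⁻: pKₐ(HClO₄) ≈ -10 — extremely weak base; rarely used for safety reasons
Cl⁻: pKₐ(HCl) ≈ -7
fluoride (F⁻): pKₐ(HF) ≈ 3.2 — small and strongly basic; the poor halide leaving group
cyanide: pKₐ(HCN) ≈ 9.2 — sp carbon stabilises the charge somewhat, but still a poor LG
methyl carbanion (CH₃⁻): pKₐ(CH₄) ≈ 48 — unstabilised carbanion; the worst conceivable leaving group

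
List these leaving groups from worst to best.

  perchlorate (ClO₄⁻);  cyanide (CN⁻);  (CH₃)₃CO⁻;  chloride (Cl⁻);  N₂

A good leaving group is a weak base: the lower the pKₐ of its conjugate acid, the more readily it departs.
N₂: no meaningful conjugate acid; N₂ departs as an exceptionally stable neutral molecule
perchlorate (ClO₄⁻): pKₐ(HClO₄) ≈ -10 — extremely weak base; rarely used for safety reasons
chloride (Cl⁻): pKₐ(HCl) ≈ -7
cyanide (CN⁻): pKₐ(HCN) ≈ 9.2 — sp carbon stabilises the charge somewhat, but still a poor LG
(CH₃)₃CO⁻: pKₐ(t-BuOH) ≈ 18
Reversing gives the worst-to-best order requested.

(CH₃)₃CO⁻ < cyanide (CN⁻) < chloride (Cl⁻) < perchlorate (ClO₄⁻) < N₂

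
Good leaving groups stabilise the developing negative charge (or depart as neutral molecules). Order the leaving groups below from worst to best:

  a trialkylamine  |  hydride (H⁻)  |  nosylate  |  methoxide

hydride (H⁻) < methoxide < a trialkylamine < nosylate

The more stable X⁻ (or X) is on its own — i.e. the weaker a base it is — the better a leaving group it makes.
nosylate: pKₐ(p-O₂NC₆H₄SO₃H) ≈ -3.5 — p-nitro group further stabilises the sulfonate
a trialkylamine: pKₐ(R'₃NH⁺) ≈ 10.7
methoxide: pKₐ(CH₃OH) ≈ 15.5 — strong base; alkoxides do not leave unassisted
hydride (H⁻): pKₐ(H₂) ≈ 36 — extremely strong base; leaves only in special hydride-transfer contexts
Listed from poorest to best leaving group as asked.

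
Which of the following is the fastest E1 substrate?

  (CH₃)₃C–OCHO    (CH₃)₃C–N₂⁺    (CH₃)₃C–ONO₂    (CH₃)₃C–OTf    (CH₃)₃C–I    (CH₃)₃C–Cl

(CH₃)₃C–N₂⁺

Same R in every case — rank the leaving groups.
Leaving-group ability tracks the stability of the departed species; conjugate-acid pKₐ is the usual yardstick (lower pKₐ → better LG).
(CH₃)₃C–N₂⁺ loses N₂: no meaningful conjugate acid; N₂ departs as an exceptionally stable neutral molecule
(CH₃)₃C–OTf loses OTf⁻: pKₐ(CF₃SO₃H (triflic acid)) ≈ -14
(CH₃)₃C–I loses I⁻: pKₐ(HI) ≈ -10
(CH₃)₃C–Cl loses Cl⁻: pKₐ(HCl) ≈ -7
(CH₃)₃C–ONO₂ loses NO₃⁻: pKₐ(HNO₃) ≈ -1.3
(CH₃)₃C–OCHO loses HCOO⁻: pKₐ(HCOOH) ≈ 3.8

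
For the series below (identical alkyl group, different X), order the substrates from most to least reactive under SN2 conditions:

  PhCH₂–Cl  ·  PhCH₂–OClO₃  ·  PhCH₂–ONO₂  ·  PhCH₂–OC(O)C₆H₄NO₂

PhCH₂–OClO₃ > PhCH₂–Cl > PhCH₂–ONO₂ > PhCH₂–OC(O)C₆H₄NO₂

With the same alkyl group throughout, only the leaving group differentiates the rates.
The more stable X⁻ (or X) is on its own — i.e. the weaker a base it is — the better a leaving group it makes.
PhCH₂–OClO₃ loses ClO₄⁻: pKₐ(HClO₄) ≈ -10
PhCH₂–Cl loses Cl⁻: pKₐ(HCl) ≈ -7
PhCH₂–ONO₂ loses NO₃⁻: pKₐ(HNO₃) ≈ -1.3
PhCH₂–OC(O)C₆H₄NO₂ loses p-O₂N–C₆H₄–COO⁻: pKₐ(p-nitrobenzoic acid) ≈ 3.4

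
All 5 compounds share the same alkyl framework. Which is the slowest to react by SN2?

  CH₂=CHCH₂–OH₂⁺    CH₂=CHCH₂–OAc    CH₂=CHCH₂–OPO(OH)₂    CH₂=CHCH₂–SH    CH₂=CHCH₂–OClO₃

Same R in every case — rank the leaving groups.
Leaving-group ability tracks the stability of the departed species; conjugate-acid pKₐ is the usual yardstick (lower pKₐ → better LG).
CH₂=CHCH₂–OClO₃ loses ClO₄⁻: pKₐ(HClO₄) ≈ -10
CH₂=CHCH₂–OH₂⁺ loses H₂O: pKₐ(H₃O⁺) ≈ -1.7
CH₂=CHCH₂–OPO(OH)₂ loses H₂PO₄⁻: pKₐ(H₃PO₄) ≈ 2.1
CH₂=CHCH₂–OAc loses AcO⁻: pKₐ(CH₃COOH) ≈ 4.8
CH₂=CHCH₂–SH loses HS⁻: pKₐ(H₂S) ≈ 7

CH₂=CHCH₂–SH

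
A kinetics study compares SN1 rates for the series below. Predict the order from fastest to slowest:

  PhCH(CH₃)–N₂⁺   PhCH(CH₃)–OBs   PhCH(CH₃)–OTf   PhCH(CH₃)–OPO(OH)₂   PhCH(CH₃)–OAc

PhCH(CH₃)–N₂⁺ > PhCH(CH₃)–OTf > PhCH(CH₃)–OBs > PhCH(CH₃)–OPO(OH)₂ > PhCH(CH₃)–OAc

Identical carbon frameworks mean the comparison reduces to leaving-group quality.
The more stable X⁻ (or X) is on its own — i.e. the weaker a base it is — the better a leaving group it makes.
PhCH(CH₃)–N₂⁺ loses N₂: no meaningful conjugate acid; N₂ departs as an exceptionally stable neutral molecule
PhCH(CH₃)–OTf loses OTf⁻: pKₐ(CF₃SO₃H (triflic acid)) ≈ -14
PhCH(CH₃)–OBs loses OBs⁻: pKₐ(p-BrC₆H₄SO₃H) ≈ -2.8
PhCH(CH₃)–OPO(OH)₂ loses H₂PO₄⁻: pKₐ(H₃PO₄) ≈ 2.1
PhCH(CH₃)–OAc loses AcO⁻: pKₐ(CH₃COOH) ≈ 4.8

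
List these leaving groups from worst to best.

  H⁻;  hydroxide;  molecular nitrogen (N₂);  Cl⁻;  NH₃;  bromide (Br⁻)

H⁻ < hydroxide < NH₃ < Cl⁻ < bromide (Br⁻) < molecular nitrogen (N₂)

Rank by basicity of the departing species: weakest base leaves most easily.
molecular nitrogen (N₂): no meaningful conjugate acid; N₂ departs as an exceptionally stable neutral molecule
bromide (Br⁻): pKₐ(HBr) ≈ -9
Cl⁻: pKₐ(HCl) ≈ -7
NH₃: pKₐ(NH₄⁺) ≈ 9.2
hydroxide: pKₐ(H₂O) ≈ 15.7
H⁻: pKₐ(H₂) ≈ 36
The question asks for worst first, so the sequence is read in increasing leaving-group ability.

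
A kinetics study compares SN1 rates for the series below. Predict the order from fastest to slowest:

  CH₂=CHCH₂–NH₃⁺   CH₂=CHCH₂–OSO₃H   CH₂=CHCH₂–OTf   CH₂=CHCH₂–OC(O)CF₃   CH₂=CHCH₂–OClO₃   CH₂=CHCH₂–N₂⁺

CH₂=CHCH₂–N₂⁺ > CH₂=CHCH₂–OTf > CH₂=CHCH₂–OClO₃ > CH₂=CHCH₂–OSO₃H > CH₂=CHCH₂–OC(O)CF₃ > CH₂=CHCH₂–NH₃⁺

The skeletons are identical, so relative rate is governed entirely by leaving-group ability.
Rank by basicity of the departing species: weakest base leaves most easily.
CH₂=CHCH₂–N₂⁺ loses N₂: no meaningful conjugate acid; N₂ departs as an exceptionally stable neutral molecule
CH₂=CHCH₂–OTf loses OTf⁻: pKₐ(CF₃SO₃H (triflic acid)) ≈ -14
CH₂=CHCH₂–OClO₃ loses ClO₄⁻: pKₐ(HClO₄) ≈ -10
CH₂=CHCH₂–OSO₃H loses HSO₄⁻: pKₐ(H₂SO₄) ≈ -3
CH₂=CHCH₂–OC(O)CF₃ loses CF₃COO⁻: pKₐ(CF₃COOH) ≈ 0.2
CH₂=CHCH₂–NH₃⁺ loses NH₃: pKₐ(NH₄⁺) ≈ 9.2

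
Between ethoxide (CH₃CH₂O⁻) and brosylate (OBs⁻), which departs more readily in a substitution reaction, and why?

brosylate (OBs⁻) is the better leaving group.
pKₐ(p-BrC₆H₄SO₃H) ≈ -2.8 versus pKₐ(CH₃CH₂OH) ≈ 16: brosylate (OBs⁻) is the much weaker base.
Arenesulfonate with a p-bromo substituent.

brosylate (OBs⁻)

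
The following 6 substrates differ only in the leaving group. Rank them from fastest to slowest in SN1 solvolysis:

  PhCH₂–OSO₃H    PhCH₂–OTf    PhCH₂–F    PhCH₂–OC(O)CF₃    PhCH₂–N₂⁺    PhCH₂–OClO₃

With the same alkyl group throughout, only the leaving group differentiates the rates.
A good leaving group is a weak base: the lower the pKₐ of its conjugate acid, the more readily it departs.
PhCH₂–N₂⁺ loses N₂: no meaningful conjugate acid; N₂ departs as an exceptionally stable neutral molecule
PhCH₂–OTf loses OTf⁻: pKₐ(CF₃SO₃H (triflic acid)) ≈ -14
PhCH₂–OClO₃ loses ClO₄⁻: pKₐ(HClO₄) ≈ -10
PhCH₂–OSO₃H loses HSO₄⁻: pKₐ(H₂SO₄) ≈ -3
PhCH₂–OC(O)CF₃ loses CF₃COO⁻: pKₐ(CF₃COOH) ≈ 0.2
PhCH₂–F loses F⁻: pKₐ(HF) ≈ 3.2

PhCH₂–N₂⁺ > PhCH₂–OTf > PhCH₂–OClO₃ > PhCH₂–OSO₃H > PhCH₂–OC(O)CF₃ > PhCH₂–F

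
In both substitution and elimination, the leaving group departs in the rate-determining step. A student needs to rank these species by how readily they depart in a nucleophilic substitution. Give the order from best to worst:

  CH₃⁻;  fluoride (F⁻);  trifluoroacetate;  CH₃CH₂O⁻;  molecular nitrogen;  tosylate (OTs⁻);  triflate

molecular nitrogen: no meaningful conjugate acid; N₂ departs as an exceptionally stable neutral molecule
triflate: pKₐ(CF₃SO₃H (triflic acid)) ≈ -14 — charge spread over three oxygens and a CF₃ group; the premier leaving group in synthesis
tosylate (OTs⁻): pKₐ(p-CH₃C₆H₄SO₃H (TsOH)) ≈ -2.8 — resonance-delocalised arenesulfonate
trifluoroacetate: pKₐ(CF₃COOH) ≈ 0.2 — strongly electron-withdrawing CF₃ stabilises the carboxylate
fluoride (F⁻): pKₐ(HF) ≈ 3.2
CH₃CH₂O⁻: pKₐ(CH₃CH₂OH) ≈ 16 — strong base; alkoxides do not leave unassisted
CH₃⁻: pKₐ(CH₄) ≈ 48

molecular nitrogen > triflate > tosylate (OTs⁻) > trifluoroacetate > fluoride (F⁻) > CH₃CH₂O⁻ > CH₃⁻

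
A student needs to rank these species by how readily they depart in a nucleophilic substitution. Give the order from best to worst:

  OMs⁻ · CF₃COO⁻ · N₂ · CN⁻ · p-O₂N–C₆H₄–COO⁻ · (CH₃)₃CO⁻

N₂ > OMs⁻ > CF₃COO⁻ > p-O₂N–C₆H₄–COO⁻ > CN⁻ > (CH₃)₃CO⁻

N₂: no meaningful conjugate acid; N₂ departs as an exceptionally stable neutral molecule
OMs⁻: pKₐ(CH₃SO₃H (MsOH)) ≈ -1.9 — resonance-delocalised alkanesulfonate
CF₃COO⁻: pKₐ(CF₃COOH) ≈ 0.2 — strongly electron-withdrawing CF₃ stabilises the carboxylate
p-O₂N–C₆H₄–COO⁻: pKₐ(p-nitrobenzoic acid) ≈ 3.4
CN⁻: pKₐ(HCN) ≈ 9.2
(CH₃)₃CO⁻: pKₐ(t-BuOH) ≈ 18 — bulky, strongly basic alkoxide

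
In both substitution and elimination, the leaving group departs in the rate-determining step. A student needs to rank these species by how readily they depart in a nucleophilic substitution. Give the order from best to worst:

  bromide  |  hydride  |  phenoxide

Rank by basicity of the departing species: weakest base leaves most easily.
bromide: pKₐ(HBr) ≈ -9
phenoxide: pKₐ(C₆H₅OH (phenol)) ≈ 10
hydride: pKₐ(H₂) ≈ 36

bromide > phenoxide > hydride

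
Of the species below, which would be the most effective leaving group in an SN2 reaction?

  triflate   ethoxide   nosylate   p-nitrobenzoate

triflate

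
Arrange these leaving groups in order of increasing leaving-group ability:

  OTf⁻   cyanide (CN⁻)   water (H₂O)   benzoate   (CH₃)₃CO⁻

Leaving-group ability tracks the stability of the departed species; conjugate-acid pKₐ is the usual yardstick (lower pKₐ → better LG).
OTf⁻: pKₐ(CF₃SO₃H (triflic acid)) ≈ -14
water (H₂O): pKₐ(H₃O⁺) ≈ -1.7
benzoate: pKₐ(C₆H₅COOH) ≈ 4.2
cyanide (CN⁻): pKₐ(HCN) ≈ 9.2
(CH₃)₃CO⁻: pKₐ(t-BuOH) ≈ 18
The question asks for worst first, so the sequence is read in increasing leaving-group ability.

(CH₃)₃CO⁻ < cyanide (CN⁻) < benzoate < water (H₂O) < OTf⁻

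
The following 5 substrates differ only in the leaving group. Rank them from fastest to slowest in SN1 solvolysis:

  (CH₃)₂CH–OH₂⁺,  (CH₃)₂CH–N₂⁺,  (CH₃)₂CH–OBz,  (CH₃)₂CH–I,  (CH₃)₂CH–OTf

Same R in every case — rank the leaving groups.
The more stable X⁻ (or X) is on its own — i.e. the weaker a base it is — the better a leaving group it makes.
(CH₃)₂CH–N₂⁺ loses N₂: no meaningful conjugate acid; N₂ departs as an exceptionally stable neutral molecule
(CH₃)₂CH–OTf loses OTf⁻: pKₐ(CF₃SO₃H (triflic acid)) ≈ -14
(CH₃)₂CH–I loses I⁻: pKₐ(HI) ≈ -10
(CH₃)₂CH–OH₂⁺ loses H₂O: pKₐ(H₃O⁺) ≈ -1.7
(CH₃)₂CH–OBz loses PhCOO⁻: pKₐ(C₆H₅COOH) ≈ 4.2

(CH₃)₂CH–N₂⁺ > (CH₃)₂CH–OTf > (CH₃)₂CH–I > (CH₃)₂CH–OH₂⁺ > (CH₃)₂CH–OBz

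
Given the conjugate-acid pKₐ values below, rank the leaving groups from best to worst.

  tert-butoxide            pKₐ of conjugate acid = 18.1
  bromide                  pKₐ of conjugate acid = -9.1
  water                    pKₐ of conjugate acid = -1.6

Lower conjugate-acid pKₐ ⇒ weaker base ⇒ better leaving group.
Sorting by the given values: bromide (-9.1), water (-1.6), tert-butoxide (18.1).

bromide > water > tert-butoxide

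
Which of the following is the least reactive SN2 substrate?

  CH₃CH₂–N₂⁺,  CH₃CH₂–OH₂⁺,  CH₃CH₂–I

CH₃CH₂–OH₂⁺

The skeletons are identical, so relative rate is governed entirely by leaving-group ability.
Rank by basicity of the departing species: weakest base leaves most easily.
CH₃CH₂–N₂⁺ loses N₂: no meaningful conjugate acid; N₂ departs as an exceptionally stable neutral molecule
CH₃CH₂–I loses I⁻: pKₐ(HI) ≈ -10
CH₃CH₂–OH₂⁺ loses H₂O: pKₐ(H₃O⁺) ≈ -1.7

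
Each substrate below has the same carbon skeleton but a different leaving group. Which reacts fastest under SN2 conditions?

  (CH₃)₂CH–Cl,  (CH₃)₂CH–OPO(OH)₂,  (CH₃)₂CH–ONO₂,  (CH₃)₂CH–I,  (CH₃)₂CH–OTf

(CH₃)₂CH–OTf

The skeletons are identical, so relative rate is governed entirely by leaving-group ability.
Rank by basicity of the departing species: weakest base leaves most easily.
(CH₃)₂CH–OTf loses OTf⁻: pKₐ(CF₃SO₃H (triflic acid)) ≈ -14
(CH₃)₂CH–I loses I⁻: pKₐ(HI) ≈ -10
(CH₃)₂CH–Cl loses Cl⁻: pKₐ(HCl) ≈ -7
(CH₃)₂CH–ONO₂ loses NO₃⁻: pKₐ(HNO₃) ≈ -1.3
(CH₃)₂CH–OPO(OH)₂ loses H₂PO₄⁻: pKₐ(H₃PO₄) ≈ 2.1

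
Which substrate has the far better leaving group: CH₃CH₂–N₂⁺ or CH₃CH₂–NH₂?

CH₃CH₂–N₂⁺

From CH₃CH₂–NH₂ the departing group would be NH₂⁻ (pKₐ(NH₃) ≈ 38). Extremely strong base; never a leaving group.
From CH₃CH₂–N₂⁺ the leaving group is N₂ (no meaningful conjugate acid; N₂ departs as an exceptionally stable neutral molecule).
(In practice CH₃CH₂–N₂⁺ is made from CH₃CH₂–NH₂ by diazotisation (NaNO₂ / HCl, 0 °C), generating a diazonium salt that expels N₂.)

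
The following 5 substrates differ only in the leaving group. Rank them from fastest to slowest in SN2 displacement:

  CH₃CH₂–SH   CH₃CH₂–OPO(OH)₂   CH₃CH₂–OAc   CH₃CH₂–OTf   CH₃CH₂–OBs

CH₃CH₂–OTf > CH₃CH₂–OBs > CH₃CH₂–OPO(OH)₂ > CH₃CH₂–OAc > CH₃CH₂–SH

Same R in every case — rank the leaving groups.
The more stable X⁻ (or X) is on its own — i.e. the weaker a base it is — the better a leaving group it makes.
CH₃CH₂–OTf loses OTf⁻: pKₐ(CF₃SO₃H (triflic acid)) ≈ -14
CH₃CH₂–OBs loses OBs⁻: pKₐ(p-BrC₆H₄SO₃H) ≈ -2.8
CH₃CH₂–OPO(OH)₂ loses H₂PO₄⁻: pKₐ(H₃PO₄) ≈ 2.1
CH₃CH₂–OAc loses AcO⁻: pKₐ(CH₃COOH) ≈ 4.8
CH₃CH₂–SH loses HS⁻: pKₐ(H₂S) ≈ 7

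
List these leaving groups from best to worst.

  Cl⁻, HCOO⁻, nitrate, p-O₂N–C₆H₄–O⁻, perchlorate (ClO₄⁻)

perchlorate (ClO₄⁻) > Cl⁻ > nitrate > HCOO⁻ > p-O₂N–C₆H₄–O⁻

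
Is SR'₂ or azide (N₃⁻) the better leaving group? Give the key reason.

SR'₂

SR'₂ is the better leaving group.
pKₐ(R'₂SH⁺) ≈ -7 versus pKₐ(HN₃) ≈ 4.7: SR'₂ is the much weaker base.
Neutral; leaves from a sulfonium salt (R–SR'₂⁺).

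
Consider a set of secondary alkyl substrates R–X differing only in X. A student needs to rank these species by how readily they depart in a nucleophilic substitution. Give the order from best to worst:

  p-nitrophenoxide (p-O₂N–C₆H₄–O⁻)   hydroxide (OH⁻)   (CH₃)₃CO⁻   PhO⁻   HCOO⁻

HCOO⁻ > p-nitrophenoxide (p-O₂N–C₆H₄–O⁻) > PhO⁻ > hydroxide (OH⁻) > (CH₃)₃CO⁻

The more stable X⁻ (or X) is on its own — i.e. the weaker a base it is — the better a leaving group it makes.
HCOO⁻: pKₐ(HCOOH) ≈ 3.8
p-nitrophenoxide (p-O₂N–C₆H₄–O⁻): pKₐ(p-nitrophenol) ≈ 7.2
PhO⁻: pKₐ(C₆H₅OH (phenol)) ≈ 10 — resonance into the ring helps, but still a poor LG
hydroxide (OH⁻): pKₐ(H₂O) ≈ 15.7 — strong base; essentially never leaves without prior activation
(CH₃)₃CO⁻: pKₐ(t-BuOH) ≈ 18 — bulky, strongly basic alkoxide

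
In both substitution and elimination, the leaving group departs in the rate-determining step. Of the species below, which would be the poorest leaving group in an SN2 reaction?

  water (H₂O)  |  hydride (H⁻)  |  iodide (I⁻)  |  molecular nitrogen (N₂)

hydride (H⁻)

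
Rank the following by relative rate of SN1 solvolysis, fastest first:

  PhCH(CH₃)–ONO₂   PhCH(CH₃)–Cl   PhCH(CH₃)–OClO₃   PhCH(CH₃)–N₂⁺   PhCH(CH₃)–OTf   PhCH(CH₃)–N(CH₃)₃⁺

The skeletons are identical, so relative rate is governed entirely by leaving-group ability.
A good leaving group is a weak base: the lower the pKₐ of its conjugate acid, the more readily it departs.
PhCH(CH₃)–N₂⁺ loses N₂: no meaningful conjugate acid; N₂ departs as an exceptionally stable neutral molecule
PhCH(CH₃)–OTf loses OTf⁻: pKₐ(CF₃SO₃H (triflic acid)) ≈ -14
PhCH(CH₃)–OClO₃ loses ClO₄⁻: pKₐ(HClO₄) ≈ -10
PhCH(CH₃)–Cl loses Cl⁻: pKₐ(HCl) ≈ -7
PhCH(CH₃)–ONO₂ loses NO₃⁻: pKₐ(HNO₃) ≈ -1.3
PhCH(CH₃)–N(CH₃)₃⁺ loses NR'₃: pKₐ(R'₃NH⁺) ≈ 10.7

PhCH(CH₃)–N₂⁺ > PhCH(CH₃)–OTf > PhCH(CH₃)–OClO₃ > PhCH(CH₃)–Cl > PhCH(CH₃)–ONO₂ > PhCH(CH₃)–N(CH₃)₃⁺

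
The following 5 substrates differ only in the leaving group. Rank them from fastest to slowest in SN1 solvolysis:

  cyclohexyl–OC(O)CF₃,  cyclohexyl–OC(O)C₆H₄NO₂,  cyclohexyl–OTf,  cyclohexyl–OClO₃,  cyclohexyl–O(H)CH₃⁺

With the same alkyl group throughout, only the leaving group differentiates the rates.
Rank by basicity of the departing species: weakest base leaves most easily.
cyclohexyl–OTf loses OTf⁻: pKₐ(CF₃SO₃H (triflic acid)) ≈ -14
cyclohexyl–OClO₃ loses ClO₄⁻: pKₐ(HClO₄) ≈ -10
cyclohexyl–O(H)CH₃⁺ loses R'OH: pKₐ(R'OH₂⁺) ≈ -2.4
cyclohexyl–OC(O)CF₃ loses CF₃COO⁻: pKₐ(CF₃COOH) ≈ 0.2
cyclohexyl–OC(O)C₆H₄NO₂ loses p-O₂N–C₆H₄–COO⁻: pKₐ(p-nitrobenzoic acid) ≈ 3.4

cyclohexyl–OTf > cyclohexyl–OClO₃ > cyclohexyl–O(H)CH₃⁺ > cyclohexyl–OC(O)CF₃ > cyclohexyl–OC(O)C₆H₄NO₂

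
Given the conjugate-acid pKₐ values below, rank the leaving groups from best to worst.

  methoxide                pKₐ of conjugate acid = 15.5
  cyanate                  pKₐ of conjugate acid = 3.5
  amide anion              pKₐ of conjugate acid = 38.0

cyanate > methoxide > amide anion

Lower conjugate-acid pKₐ ⇒ weaker base ⇒ better leaving group.
Sorting by the given values: cyanate (3.5), methoxide (15.5), amide anion (38.0).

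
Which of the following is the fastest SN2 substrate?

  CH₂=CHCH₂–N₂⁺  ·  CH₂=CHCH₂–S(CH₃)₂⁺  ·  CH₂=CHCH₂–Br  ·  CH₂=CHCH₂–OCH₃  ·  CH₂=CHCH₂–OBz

CH₂=CHCH₂–N₂⁺

With the same alkyl group throughout, only the leaving group differentiates the rates.
The more stable X⁻ (or X) is on its own — i.e. the weaker a base it is — the better a leaving group it makes.
CH₂=CHCH₂–N₂⁺ loses N₂: no meaningful conjugate acid; N₂ departs as an exceptionally stable neutral molecule
CH₂=CHCH₂–Br loses Br⁻: pKₐ(HBr) ≈ -9
CH₂=CHCH₂–S(CH₃)₂⁺ loses SR'₂: pKₐ(R'₂SH⁺) ≈ -7
CH₂=CHCH₂–OBz loses PhCOO⁻: pKₐ(C₆H₅COOH) ≈ 4.2
CH₂=CHCH₂–OCH₃ loses CH₃O⁻: pKₐ(CH₃OH) ≈ 15.5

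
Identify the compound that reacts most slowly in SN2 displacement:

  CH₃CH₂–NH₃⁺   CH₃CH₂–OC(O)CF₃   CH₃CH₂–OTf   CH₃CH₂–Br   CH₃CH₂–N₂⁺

With the same alkyl group throughout, only the leaving group differentiates the rates.
Rank by basicity of the departing species: weakest base leaves most easily.
CH₃CH₂–N₂⁺ loses N₂: no meaningful conjugate acid; N₂ departs as an exceptionally stable neutral molecule
CH₃CH₂–OTf loses OTf⁻: pKₐ(CF₃SO₃H (triflic acid)) ≈ -14
CH₃CH₂–Br loses Br⁻: pKₐ(HBr) ≈ -9
CH₃CH₂–OC(O)CF₃ loses CF₃COO⁻: pKₐ(CF₃COOH) ≈ 0.2
CH₃CH₂–NH₃⁺ loses NH₃: pKₐ(NH₄⁺) ≈ 9.2

CH₃CH₂–NH₃⁺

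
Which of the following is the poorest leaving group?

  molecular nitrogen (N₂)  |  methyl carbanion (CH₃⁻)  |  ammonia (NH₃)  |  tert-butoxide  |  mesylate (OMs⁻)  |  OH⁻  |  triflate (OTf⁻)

methyl carbanion (CH₃⁻)

molecular nitrogen (N₂): no meaningful conjugate acid; N₂ departs as an exceptionally stable neutral molecule
triflate (OTf⁻): pKₐ(CF₃SO₃H (triflic acid)) ≈ -14
mesylate (OMs⁻): pKₐ(CH₃SO₃H (MsOH)) ≈ -1.9
ammonia (NH₃): pKₐ(NH₄⁺) ≈ 9.2
OH⁻: pKₐ(H₂O) ≈ 15.7
tert-butoxide: pKₐ(t-BuOH) ≈ 18
methyl carbanion (CH₃⁻): pKₐ(CH₄) ≈ 48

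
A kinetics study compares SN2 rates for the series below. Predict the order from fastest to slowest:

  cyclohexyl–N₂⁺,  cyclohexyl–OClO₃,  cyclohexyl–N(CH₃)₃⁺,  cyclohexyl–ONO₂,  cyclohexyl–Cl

The skeletons are identical, so relative rate is governed entirely by leaving-group ability.
Leaving-group ability tracks the stability of the departed species; conjugate-acid pKₐ is the usual yardstick (lower pKₐ → better LG).
cyclohexyl–N₂⁺ loses N₂: no meaningful conjugate acid; N₂ departs as an exceptionally stable neutral molecule
cyclohexyl–OClO₃ loses ClO₄⁻: pKₐ(HClO₄) ≈ -10
cyclohexyl–Cl loses Cl⁻: pKₐ(HCl) ≈ -7
cyclohexyl–ONO₂ loses NO₃⁻: pKₐ(HNO₃) ≈ -1.3
cyclohexyl–N(CH₃)₃⁺ loses NR'₃: pKₐ(R'₃NH⁺) ≈ 10.7

cyclohexyl–N₂⁺ > cyclohexyl–OClO₃ > cyclohexyl–Cl > cyclohexyl–ONO₂ > cyclohexyl–N(CH₃)₃⁺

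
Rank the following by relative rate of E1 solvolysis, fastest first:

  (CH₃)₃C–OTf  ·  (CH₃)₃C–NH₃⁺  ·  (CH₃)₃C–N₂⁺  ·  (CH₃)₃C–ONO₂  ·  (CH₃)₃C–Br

Identical carbon frameworks mean the comparison reduces to leaving-group quality.
Leaving-group ability tracks the stability of the departed species; conjugate-acid pKₐ is the usual yardstick (lower pKₐ → better LG).
(CH₃)₃C–N₂⁺ loses N₂: no meaningful conjugate acid; N₂ departs as an exceptionally stable neutral molecule
(CH₃)₃C–OTf loses OTf⁻: pKₐ(CF₃SO₃H (triflic acid)) ≈ -14
(CH₃)₃C–Br loses Br⁻: pKₐ(HBr) ≈ -9
(CH₃)₃C–ONO₂ loses NO₃⁻: pKₐ(HNO₃) ≈ -1.3
(CH₃)₃C–NH₃⁺ loses NH₃: pKₐ(NH₄⁺) ≈ 9.2

(CH₃)₃C–N₂⁺ > (CH₃)₃C–OTf > (CH₃)₃C–Br > (CH₃)₃C–ONO₂ > (CH₃)₃C–NH₃⁺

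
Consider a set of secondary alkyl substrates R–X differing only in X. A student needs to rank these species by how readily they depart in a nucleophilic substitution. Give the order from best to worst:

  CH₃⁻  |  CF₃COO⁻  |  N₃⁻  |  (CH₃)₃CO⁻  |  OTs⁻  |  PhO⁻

OTs⁻ > CF₃COO⁻ > N₃⁻ > PhO⁻ > (CH₃)₃CO⁻ > CH₃⁻

OTs⁻: pKₐ(p-CH₃C₆H₄SO₃H (TsOH)) ≈ -2.8
CF₃COO⁻: pKₐ(CF₃COOH) ≈ 0.2
N₃⁻: pKₐ(HN₃) ≈ 4.7
PhO⁻: pKₐ(C₆H₅OH (phenol)) ≈ 10
(CH₃)₃CO⁻: pKₐ(t-BuOH) ≈ 18
CH₃⁻: pKₐ(CH₄) ≈ 48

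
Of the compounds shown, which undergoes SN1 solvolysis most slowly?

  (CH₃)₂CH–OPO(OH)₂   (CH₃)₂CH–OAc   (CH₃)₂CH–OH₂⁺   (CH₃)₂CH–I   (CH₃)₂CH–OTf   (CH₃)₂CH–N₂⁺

(CH₃)₂CH–OAc

The skeletons are identical, so relative rate is governed entirely by leaving-group ability.
A good leaving group is a weak base: the lower the pKₐ of its conjugate acid, the more readily it departs.
(CH₃)₂CH–N₂⁺ loses N₂: no meaningful conjugate acid; N₂ departs as an exceptionally stable neutral molecule
(CH₃)₂CH–OTf loses OTf⁻: pKₐ(CF₃SO₃H (triflic acid)) ≈ -14
(CH₃)₂CH–I loses I⁻: pKₐ(HI) ≈ -10
(CH₃)₂CH–OH₂⁺ loses H₂O: pKₐ(H₃O⁺) ≈ -1.7
(CH₃)₂CH–OPO(OH)₂ loses H₂PO₄⁻: pKₐ(H₃PO₄) ≈ 2.1
(CH₃)₂CH–OAc loses AcO⁻: pKₐ(CH₃COOH) ≈ 4.8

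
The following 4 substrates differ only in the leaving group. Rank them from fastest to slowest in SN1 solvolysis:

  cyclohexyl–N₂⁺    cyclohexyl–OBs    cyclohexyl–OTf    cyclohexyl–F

cyclohexyl–N₂⁺ > cyclohexyl–OTf > cyclohexyl–OBs > cyclohexyl–F

The skeletons are identical, so relative rate is governed entirely by leaving-group ability.
The more stable X⁻ (or X) is on its own — i.e. the weaker a base it is — the better a leaving group it makes.
cyclohexyl–N₂⁺ loses N₂: no meaningful conjugate acid; N₂ departs as an exceptionally stable neutral molecule
cyclohexyl–OTf loses OTf⁻: pKₐ(CF₃SO₃H (triflic acid)) ≈ -14
cyclohexyl–OBs loses OBs⁻: pKₐ(p-BrC₆H₄SO₃H) ≈ -2.8
cyclohexyl–F loses F⁻: pKₐ(HF) ≈ 3.2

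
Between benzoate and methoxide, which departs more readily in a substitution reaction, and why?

benzoate

benzoate is the better leaving group.
pKₐ(C₆H₅COOH) ≈ 4.2 versus pKₐ(CH₃OH) ≈ 15.5: benzoate is the much weaker base.
Aryl carboxylate.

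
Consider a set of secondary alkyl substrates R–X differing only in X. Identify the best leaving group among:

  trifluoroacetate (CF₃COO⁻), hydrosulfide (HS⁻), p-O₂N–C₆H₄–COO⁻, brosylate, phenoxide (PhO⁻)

Rank by basicity of the departing species: weakest base leaves most easily.
brosylate: pKₐ(p-BrC₆H₄SO₃H) ≈ -2.8
trifluoroacetate (CF₃COO⁻): pKₐ(CF₃COOH) ≈ 0.2
p-O₂N–C₆H₄–COO⁻: pKₐ(p-nitrobenzoic acid) ≈ 3.4
hydrosulfide (HS⁻): pKₐ(H₂S) ≈ 7
phenoxide (PhO⁻): pKₐ(C₆H₅OH (phenol)) ≈ 10

brosylate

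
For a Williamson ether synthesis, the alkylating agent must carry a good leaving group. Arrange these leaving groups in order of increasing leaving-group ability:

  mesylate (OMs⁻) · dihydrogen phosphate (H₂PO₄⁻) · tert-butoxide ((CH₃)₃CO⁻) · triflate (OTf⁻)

tert-butoxide ((CH₃)₃CO⁻) < dihydrogen phosphate (H₂PO₄⁻) < mesylate (OMs⁻) < triflate (OTf⁻)

Rank by basicity of the departing species: weakest base leaves most easily.
triflate (OTf⁻): pKₐ(CF₃SO₃H (triflic acid)) ≈ -14 — charge spread over three oxygens and a CF₃ group; the premier leaving group in synthesis
mesylate (OMs⁻): pKₐ(CH₃SO₃H (MsOH)) ≈ -1.9 — resonance-delocalised alkanesulfonate
dihydrogen phosphate (H₂PO₄⁻): pKₐ(H₃PO₄) ≈ 2.1
tert-butoxide ((CH₃)₃CO⁻): pKₐ(t-BuOH) ≈ 18 — bulky, strongly basic alkoxide
The question asks for worst first, so the sequence is read in increasing leaving-group ability.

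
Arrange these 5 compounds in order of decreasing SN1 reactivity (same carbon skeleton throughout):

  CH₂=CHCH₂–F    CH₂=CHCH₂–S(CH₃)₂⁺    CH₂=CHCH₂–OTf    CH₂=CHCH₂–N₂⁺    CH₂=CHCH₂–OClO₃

CH₂=CHCH₂–N₂⁺ > CH₂=CHCH₂–OTf > CH₂=CHCH₂–OClO₃ > CH₂=CHCH₂–S(CH₃)₂⁺ > CH₂=CHCH₂–F

With the same alkyl group throughout, only the leaving group differentiates the rates.
A good leaving group is a weak base: the lower the pKₐ of its conjugate acid, the more readily it departs.
CH₂=CHCH₂–N₂⁺ loses N₂: no meaningful conjugate acid; N₂ departs as an exceptionally stable neutral molecule
CH₂=CHCH₂–OTf loses OTf⁻: pKₐ(CF₃SO₃H (triflic acid)) ≈ -14
CH₂=CHCH₂–OClO₃ loses ClO₄⁻: pKₐ(HClO₄) ≈ -10
CH₂=CHCH₂–S(CH₃)₂⁺ loses SR'₂: pKₐ(R'₂SH⁺) ≈ -7
CH₂=CHCH₂–F loses F⁻: pKₐ(HF) ≈ 3.2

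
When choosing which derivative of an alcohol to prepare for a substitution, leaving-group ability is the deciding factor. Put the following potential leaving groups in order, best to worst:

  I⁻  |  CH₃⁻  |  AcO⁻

Leaving-group ability tracks the stability of the departed species; conjugate-acid pKₐ is the usual yardstick (lower pKₐ → better LG).
I⁻: pKₐ(HI) ≈ -10
AcO⁻: pKₐ(CH₃COOH) ≈ 4.8 — resonance-stabilised but still a weak base
CH₃⁻: pKₐ(CH₄) ≈ 48

I⁻ > AcO⁻ > CH₃⁻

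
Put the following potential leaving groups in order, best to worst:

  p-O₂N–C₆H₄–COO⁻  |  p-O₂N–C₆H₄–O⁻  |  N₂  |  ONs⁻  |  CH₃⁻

A good leaving group is a weak base: the lower the pKₐ of its conjugate acid, the more readily it departs.
N₂: no meaningful conjugate acid; N₂ departs as an exceptionally stable neutral molecule
ONs⁻: pKₐ(p-O₂NC₆H₄SO₃H) ≈ -3.5 — p-nitro group further stabilises the sulfonate
p-O₂N–C₆H₄–COO⁻: pKₐ(p-nitrobenzoic acid) ≈ 3.4
p-O₂N–C₆H₄–O⁻: pKₐ(p-nitrophenol) ≈ 7.2
CH₃⁻: pKₐ(CH₄) ≈ 48

N₂ > ONs⁻ > p-O₂N–C₆H₄–COO⁻ > p-O₂N–C₆H₄–O⁻ > CH₃⁻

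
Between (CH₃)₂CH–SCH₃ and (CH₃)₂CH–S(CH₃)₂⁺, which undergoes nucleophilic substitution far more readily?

(CH₃)₂CH–S(CH₃)₂⁺

From (CH₃)₂CH–SCH₃ the departing group would be RS⁻ (pKₐ(RSH (a thiol)) ≈ 10.5). Moderately basic; rarely leaves without activation.
From (CH₃)₂CH–S(CH₃)₂⁺ the leaving group is SR'₂ (pKₐ(R'₂SH⁺) ≈ -7). Neutral; leaves from a sulfonium salt (R–SR'₂⁺).
(In practice (CH₃)₂CH–S(CH₃)₂⁺ is made from (CH₃)₂CH–SCH₃ by S-methylation with CH₃I, allowing neutral dimethyl sulfide, rather than methanethiolate, to depart.)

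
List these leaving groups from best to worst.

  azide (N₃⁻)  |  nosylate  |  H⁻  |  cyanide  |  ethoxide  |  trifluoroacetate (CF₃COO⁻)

nosylate > trifluoroacetate (CF₃COO⁻) > azide (N₃⁻) > cyanide > ethoxide > H⁻

Rank by basicity of the departing species: weakest base leaves most easily.
nosylate: pKₐ(p-O₂NC₆H₄SO₃H) ≈ -3.5
trifluoroacetate (CF₃COO⁻): pKₐ(CF₃COOH) ≈ 0.2
azide (N₃⁻): pKₐ(HN₃) ≈ 4.7
cyanide: pKₐ(HCN) ≈ 9.2
ethoxide: pKₐ(CH₃CH₂OH) ≈ 16
H⁻: pKₐ(H₂) ≈ 36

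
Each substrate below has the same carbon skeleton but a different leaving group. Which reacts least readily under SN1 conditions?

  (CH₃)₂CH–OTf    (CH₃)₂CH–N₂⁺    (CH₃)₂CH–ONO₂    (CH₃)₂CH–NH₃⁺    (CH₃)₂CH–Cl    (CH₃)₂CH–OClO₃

(CH₃)₂CH–NH₃⁺

With the same alkyl group throughout, only the leaving group differentiates the rates.
The more stable X⁻ (or X) is on its own — i.e. the weaker a base it is — the better a leaving group it makes.
(CH₃)₂CH–N₂⁺ loses N₂: no meaningful conjugate acid; N₂ departs as an exceptionally stable neutral molecule
(CH₃)₂CH–OTf loses OTf⁻: pKₐ(CF₃SO₃H (triflic acid)) ≈ -14
(CH₃)₂CH–OClO₃ loses ClO₄⁻: pKₐ(HClO₄) ≈ -10
(CH₃)₂CH–Cl loses Cl⁻: pKₐ(HCl) ≈ -7
(CH₃)₂CH–ONO₂ loses NO₃⁻: pKₐ(HNO₃) ≈ -1.3
(CH₃)₂CH–NH₃⁺ loses NH₃: pKₐ(NH₄⁺) ≈ 9.2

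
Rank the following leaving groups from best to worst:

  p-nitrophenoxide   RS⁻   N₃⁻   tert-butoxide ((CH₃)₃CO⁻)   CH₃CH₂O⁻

N₃⁻ > p-nitrophenoxide > RS⁻ > CH₃CH₂O⁻ > tert-butoxide ((CH₃)₃CO⁻)

Leaving-group ability tracks the stability of the departed species; conjugate-acid pKₐ is the usual yardstick (lower pKₐ → better LG).
N₃⁻: pKₐ(HN₃) ≈ 4.7
p-nitrophenoxide: pKₐ(p-nitrophenol) ≈ 7.2
RS⁻: pKₐ(RSH (a thiol)) ≈ 10.5
CH₃CH₂O⁻: pKₐ(CH₃CH₂OH) ≈ 16
tert-butoxide ((CH₃)₃CO⁻): pKₐ(t-BuOH) ≈ 18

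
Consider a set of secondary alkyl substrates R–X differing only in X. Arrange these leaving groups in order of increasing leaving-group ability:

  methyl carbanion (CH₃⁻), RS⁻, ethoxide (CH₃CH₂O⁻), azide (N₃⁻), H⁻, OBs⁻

methyl carbanion (CH₃⁻) < H⁻ < ethoxide (CH₃CH₂O⁻) < RS⁻ < azide (N₃⁻) < OBs⁻

The more stable X⁻ (or X) is on its own — i.e. the weaker a base it is — the better a leaving group it makes.
OBs⁻: pKₐ(p-BrC₆H₄SO₃H) ≈ -2.8
azide (N₃⁻): pKₐ(HN₃) ≈ 4.7
RS⁻: pKₐ(RSH (a thiol)) ≈ 10.5
ethoxide (CH₃CH₂O⁻): pKₐ(CH₃CH₂OH) ≈ 16
H⁻: pKₐ(H₂) ≈ 36
methyl carbanion (CH₃⁻): pKₐ(CH₄) ≈ 48
Reversing gives the worst-to-best order requested.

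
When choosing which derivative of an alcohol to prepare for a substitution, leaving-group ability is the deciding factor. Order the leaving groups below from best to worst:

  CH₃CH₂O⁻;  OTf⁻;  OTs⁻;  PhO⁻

OTf⁻: pKₐ(CF₃SO₃H (triflic acid)) ≈ -14 — charge spread over three oxygens and a CF₃ group; the premier leaving group in synthesis
OTs⁻: pKₐ(p-CH₃C₆H₄SO₃H (TsOH)) ≈ -2.8 — resonance-delocalised arenesulfonate
PhO⁻: pKₐ(C₆H₅OH (phenol)) ≈ 10 — resonance into the ring helps, but still a poor LG
CH₃CH₂O⁻: pKₐ(CH₃CH₂OH) ≈ 16 — strong base; alkoxides do not leave unassisted

OTf⁻ > OTs⁻ > PhO⁻ > CH₃CH₂O⁻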